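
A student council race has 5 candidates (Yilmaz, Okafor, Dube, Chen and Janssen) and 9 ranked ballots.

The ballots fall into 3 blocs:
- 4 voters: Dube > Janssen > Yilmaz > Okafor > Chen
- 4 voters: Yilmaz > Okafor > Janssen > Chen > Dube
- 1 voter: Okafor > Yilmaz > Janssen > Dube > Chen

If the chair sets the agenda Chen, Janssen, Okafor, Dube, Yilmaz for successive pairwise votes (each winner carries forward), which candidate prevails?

Round 1: Chen vs Janssen — 0–9, Janssen advances.
Round 2: Janssen vs Okafor — 4–5, Okafor advances.
Round 3: Okafor vs Dube — 5–4, Okafor advances.
Round 4: Okafor vs Yilmaz — 1–8, Yilmaz advances.
The agenda winner is Yilmaz.

Yilmaz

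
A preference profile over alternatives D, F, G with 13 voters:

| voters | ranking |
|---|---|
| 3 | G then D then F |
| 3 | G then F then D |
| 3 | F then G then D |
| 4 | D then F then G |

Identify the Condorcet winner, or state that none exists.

Head-to-head results (13 voters):
D vs F: 3+4 = 7 for D, 6 for F — D by 7–6.
D vs G: D preferred on 4 ballots; G wins 9–4.
F vs G: 7 to 6, F.
Every alternative loses at least once (D loses to G; F loses to D; G loses to F). The majority relation contains the cycle D → F → G → D, so there is no Condorcet winner.

none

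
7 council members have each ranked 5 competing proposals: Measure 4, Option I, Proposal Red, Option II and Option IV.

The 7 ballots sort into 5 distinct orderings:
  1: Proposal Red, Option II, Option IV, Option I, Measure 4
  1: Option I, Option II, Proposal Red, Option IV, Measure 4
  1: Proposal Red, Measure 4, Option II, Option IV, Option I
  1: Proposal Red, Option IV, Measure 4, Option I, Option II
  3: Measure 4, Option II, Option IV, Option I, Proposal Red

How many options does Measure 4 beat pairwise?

3

Measure 4 against each rival (7 council members):
Measure 4 vs Option I: Measure 4, 5–2.
Measure 4–Proposal Red: Proposal Red 4–3.
Measure 4 vs Option II: Measure 4 preferred on 1+1+3 = 5 ballots; Measure 4 wins 5–2.
Measure 4–Option IV: Measure 4 4–3.
Measure 4 beats Option I, Option II, Option IV; loses to Proposal Red — 3 pairwise wins.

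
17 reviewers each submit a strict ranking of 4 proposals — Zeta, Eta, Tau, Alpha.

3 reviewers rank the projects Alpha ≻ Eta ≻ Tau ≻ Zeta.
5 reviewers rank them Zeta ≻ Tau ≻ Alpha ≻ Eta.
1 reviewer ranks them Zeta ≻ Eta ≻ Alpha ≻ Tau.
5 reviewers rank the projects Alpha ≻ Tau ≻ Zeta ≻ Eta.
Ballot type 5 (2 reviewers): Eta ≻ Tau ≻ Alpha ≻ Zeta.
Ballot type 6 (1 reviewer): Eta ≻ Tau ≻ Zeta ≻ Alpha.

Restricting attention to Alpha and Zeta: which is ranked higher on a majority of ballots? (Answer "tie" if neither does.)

Alpha

Ballots ranking Alpha above Zeta: 3 + 5 + 2 = 10.
Ballots ranking Zeta above Alpha: 17 − 10 = 7.
Alpha wins the head-to-head 10–7.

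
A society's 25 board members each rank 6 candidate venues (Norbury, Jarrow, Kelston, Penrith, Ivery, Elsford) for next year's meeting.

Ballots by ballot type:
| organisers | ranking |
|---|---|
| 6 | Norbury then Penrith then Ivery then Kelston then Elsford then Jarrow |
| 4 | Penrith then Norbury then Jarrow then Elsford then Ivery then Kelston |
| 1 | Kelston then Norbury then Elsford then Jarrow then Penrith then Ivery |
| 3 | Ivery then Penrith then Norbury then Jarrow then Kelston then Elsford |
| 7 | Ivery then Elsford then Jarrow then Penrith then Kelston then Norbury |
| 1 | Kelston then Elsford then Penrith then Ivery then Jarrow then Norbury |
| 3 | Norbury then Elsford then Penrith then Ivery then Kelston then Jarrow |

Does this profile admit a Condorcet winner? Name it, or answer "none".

Head-to-head results (25 organisers):
Norbury vs Jarrow: 6+4+1+3+3 = 17 for Norbury, 8 for Jarrow — Norbury by 17–8.
Norbury vs Kelston: Norbury is ranked higher on 6+4+3+3 = 16 ballots, Kelston on 9. Norbury wins 16–9.
Norbury vs Penrith: Norbury is ranked higher on 6+1+3 = 10 ballots, Penrith on 15. Penrith wins 15–10.
Norbury vs Ivery: 6+4+1+3 = 14 for Norbury, 11 for Ivery — Norbury by 14–11.
Norbury vs Elsford: 6+4+1+3+3 = 17 for Norbury, 8 for Elsford — Norbury by 17–8.
Jarrow vs Kelston: Jarrow is ranked higher on 4+3+7 = 14 ballots, Kelston on 11. Jarrow wins 14–11.
Jarrow vs Penrith: 8 to 17, Penrith.
Jarrow vs Ivery: Jarrow preferred on 4+1 = 5 ballots; Ivery wins 20–5.
Jarrow vs Elsford: 4+3 = 7 for Jarrow, 18 for Elsford — Elsford by 18–7.
Kelston vs Penrith: Kelston preferred on 1+1 = 2 ballots; Penrith wins 23–2.
Kelston vs Ivery: Kelston preferred on 1+1 = 2 ballots; Ivery wins 23–2.
Kelston vs Elsford: 11 to 14, Elsford.
Penrith vs Ivery: Penrith preferred on 6+4+1+1+3 = 15 ballots; Penrith wins 15–10.
Penrith vs Elsford: 6+4+3 = 13 for Penrith, 12 for Elsford — Penrith by 13–12.
Ivery vs Elsford: 16 to 9, Ivery.
Only Penrith has no losses; Penrith is the Condorcet winner.

Penrith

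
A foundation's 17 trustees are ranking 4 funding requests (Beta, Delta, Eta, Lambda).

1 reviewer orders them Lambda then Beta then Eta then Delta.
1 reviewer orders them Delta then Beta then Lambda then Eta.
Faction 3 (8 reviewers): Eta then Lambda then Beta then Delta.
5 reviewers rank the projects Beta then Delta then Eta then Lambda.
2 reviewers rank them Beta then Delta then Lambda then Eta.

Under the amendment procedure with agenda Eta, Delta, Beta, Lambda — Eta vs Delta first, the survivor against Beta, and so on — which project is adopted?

Round 1: Eta vs Delta — 9–8, Eta advances.
Round 2: Eta vs Beta — 8–9, Beta advances.
Round 3: Beta vs Lambda — 8–9, Lambda advances.
Lambda survives the agenda.

Lambda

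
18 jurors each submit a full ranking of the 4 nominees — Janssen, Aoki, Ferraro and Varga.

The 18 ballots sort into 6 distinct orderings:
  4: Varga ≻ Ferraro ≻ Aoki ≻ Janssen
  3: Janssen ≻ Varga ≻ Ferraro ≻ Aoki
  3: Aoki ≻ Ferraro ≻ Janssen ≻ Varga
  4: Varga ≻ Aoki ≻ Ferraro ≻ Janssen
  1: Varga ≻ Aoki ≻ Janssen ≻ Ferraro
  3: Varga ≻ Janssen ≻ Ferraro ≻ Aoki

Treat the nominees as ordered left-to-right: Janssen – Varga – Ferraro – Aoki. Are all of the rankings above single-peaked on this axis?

no

Axis positions: Janssen=1, Varga=2, Ferraro=3, Aoki=4.
Cluster 1 (peak Varga at position 2): ranking walks positions 2-3-4-1, expanding outward from the peak — single-peaked.
Cluster 2 (peak Janssen at position 1): ranking walks positions 1-2-3-4, expanding outward from the peak — single-peaked.
Cluster 3: ranking walks positions 4-3-1-2; Janssen is ranked above Varga even though Varga lies between Janssen and the peak Aoki on the axis — preferences dip and rise again. Not single-peaked.
Cluster 4: ranking walks positions 2-4-3-1; Aoki is ranked above Ferraro even though Ferraro lies between Aoki and the peak Varga on the axis — preferences dip and rise again. Not single-peaked.
Cluster 5: ranking walks positions 2-4-1-3; Aoki is ranked above Ferraro even though Ferraro lies between Aoki and the peak Varga on the axis — preferences dip and rise again. Not single-peaked.
Cluster 6 (peak Varga at position 2): ranking walks positions 2-1-3-4, expanding outward from the peak — single-peaked.
Cluster 3 violates single-peakedness, so the profile is not single-peaked on this axis.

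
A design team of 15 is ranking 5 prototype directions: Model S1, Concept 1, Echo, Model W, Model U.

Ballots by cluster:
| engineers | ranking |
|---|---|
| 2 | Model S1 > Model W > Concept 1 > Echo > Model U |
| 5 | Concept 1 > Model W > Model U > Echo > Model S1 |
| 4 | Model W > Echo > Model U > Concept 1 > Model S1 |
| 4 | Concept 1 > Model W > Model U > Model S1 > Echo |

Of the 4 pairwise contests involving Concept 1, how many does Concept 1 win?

Concept 1 against each rival (15 engineers):
Concept 1 vs Model S1: Concept 1 wins 13–2.
Concept 1 vs Echo: 2+5+4 = 11 for Concept 1, 4 for Echo — Concept 1 by 11–4.
Concept 1 vs Model W: Concept 1 is ranked higher on 5+4 = 9 ballots, Model W on 6. Concept 1 wins 9–6.
Concept 1 vs Model U: Concept 1 preferred on 2+5+4 = 11 ballots; Concept 1 wins 11–4.
Concept 1 beats Model S1, Echo, Model W, Model U — 4 pairwise wins.

4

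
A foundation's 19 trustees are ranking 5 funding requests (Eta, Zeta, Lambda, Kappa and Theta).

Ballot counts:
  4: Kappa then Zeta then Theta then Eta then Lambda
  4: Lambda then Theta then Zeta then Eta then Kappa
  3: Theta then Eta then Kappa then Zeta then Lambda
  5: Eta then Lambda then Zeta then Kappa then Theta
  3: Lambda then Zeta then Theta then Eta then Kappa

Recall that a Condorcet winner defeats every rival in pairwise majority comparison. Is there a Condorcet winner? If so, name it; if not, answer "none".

Pairwise majorities:
Eta vs Zeta: Zeta, 11–8.
Eta–Lambda: Eta 12–7.
Eta–Kappa: Eta 15–4.
Eta–Theta: Theta 14–5.
Zeta vs Lambda: Lambda wins 12–7.
Zeta vs Kappa: Zeta, 12–7.
Zeta vs Theta: Zeta wins 12–7.
Lambda vs Kappa: Lambda, 12–7.
Lambda vs Theta: Lambda wins 12–7.
Kappa vs Theta: Theta wins 10–9.
Each project drops at least one matchup (Eta loses to Zeta; Zeta loses to Lambda; Lambda loses to Eta; Kappa loses to Eta; Theta loses to Zeta); the cycle Eta → Lambda → Zeta → Eta rules out a Condorcet winner.

none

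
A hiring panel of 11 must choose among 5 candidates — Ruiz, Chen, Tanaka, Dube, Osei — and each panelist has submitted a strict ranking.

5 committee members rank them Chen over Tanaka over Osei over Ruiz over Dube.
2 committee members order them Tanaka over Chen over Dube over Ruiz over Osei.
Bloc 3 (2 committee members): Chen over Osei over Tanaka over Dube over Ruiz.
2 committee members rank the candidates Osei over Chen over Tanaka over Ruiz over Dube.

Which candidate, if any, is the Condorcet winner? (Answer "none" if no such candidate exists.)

Check each pair by majority over 11 ballots:
Ruiz vs Chen: 0 to 11, Chen.
Ruiz vs Tanaka: 0 for Ruiz, 11 for Tanaka — Tanaka by 11–0.
Ruiz vs Dube: 5+2 = 7 for Ruiz, 4 for Dube — Ruiz by 7–4.
Ruiz vs Osei: 2 for Ruiz, 9 for Osei — Osei by 9–2.
Chen vs Tanaka: Chen preferred on 5+2+2 = 9 ballots; Chen wins 9–2.
Chen vs Dube: 11 to 0, Chen.
Chen vs Osei: Chen is ranked higher on 5+2+2 = 9 ballots, Osei on 2. Chen wins 9–2.
Tanaka vs Dube: 5+2+2+2 = 11 for Tanaka, 0 for Dube — Tanaka by 11–0.
Tanaka vs Osei: 5+2 = 7 for Tanaka, 4 for Osei — Tanaka by 7–4.
Dube vs Osei: Dube is ranked higher on 2 ballots, Osei on 9. Osei wins 9–2.
Chen defeats every rival head-to-head and is the Condorcet winner.

Chen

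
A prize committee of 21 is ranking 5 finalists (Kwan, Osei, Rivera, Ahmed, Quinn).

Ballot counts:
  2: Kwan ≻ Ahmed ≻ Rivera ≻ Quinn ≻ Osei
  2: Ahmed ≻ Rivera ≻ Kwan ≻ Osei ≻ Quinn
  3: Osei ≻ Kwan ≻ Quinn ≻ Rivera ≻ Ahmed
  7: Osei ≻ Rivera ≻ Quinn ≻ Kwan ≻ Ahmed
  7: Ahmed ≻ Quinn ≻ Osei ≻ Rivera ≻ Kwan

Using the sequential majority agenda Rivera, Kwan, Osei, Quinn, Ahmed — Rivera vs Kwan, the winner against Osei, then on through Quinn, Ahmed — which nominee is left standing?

Ahmed

Round 1: Rivera vs Kwan — 16–5, Rivera advances.
Round 2: Rivera vs Osei — 4–17, Osei advances.
Round 3: Osei vs Quinn — 12–9, Osei advances.
Round 4: Osei vs Ahmed — 10–11, Ahmed advances.
Ahmed survives the agenda.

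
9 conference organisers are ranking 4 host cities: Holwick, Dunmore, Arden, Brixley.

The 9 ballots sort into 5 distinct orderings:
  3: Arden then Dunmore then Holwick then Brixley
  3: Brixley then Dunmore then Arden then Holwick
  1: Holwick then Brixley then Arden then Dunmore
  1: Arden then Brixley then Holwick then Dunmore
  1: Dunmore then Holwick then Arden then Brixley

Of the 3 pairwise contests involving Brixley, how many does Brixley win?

Brixley against each rival (9 organisers):
Brixley vs Holwick: 3+1 = 4 for Brixley, 5 for Holwick — Holwick by 5–4.
Brixley vs Dunmore: 5 to 4, Brixley.
Brixley vs Arden: Brixley is ranked higher on 3+1 = 4 ballots, Arden on 5. Arden wins 5–4.
Brixley beats Dunmore; loses to Holwick, Arden — 1 pairwise win.

1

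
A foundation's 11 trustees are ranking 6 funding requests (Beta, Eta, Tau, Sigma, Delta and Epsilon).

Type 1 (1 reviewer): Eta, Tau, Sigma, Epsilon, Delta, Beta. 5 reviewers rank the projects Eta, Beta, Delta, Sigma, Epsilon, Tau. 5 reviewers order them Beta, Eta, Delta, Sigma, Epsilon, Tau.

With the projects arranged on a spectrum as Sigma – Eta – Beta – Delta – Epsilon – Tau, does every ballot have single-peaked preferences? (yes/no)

Axis positions: Sigma=1, Eta=2, Beta=3, Delta=4, Epsilon=5, Tau=6.
Type 1: ranking walks positions 2-6-1-5-4-3; Tau is ranked above Beta even though Beta lies between Tau and the peak Eta on the axis — preferences dip and rise again. Not single-peaked.
Type 2 (peak Eta at position 2): ranking walks positions 2-3-4-1-5-6, expanding outward from the peak — single-peaked.
Type 3 (peak Beta at position 3): ranking walks positions 3-2-4-1-5-6, expanding outward from the peak — single-peaked.
Type 1 violates single-peakedness, so the profile is not single-peaked on this axis.

no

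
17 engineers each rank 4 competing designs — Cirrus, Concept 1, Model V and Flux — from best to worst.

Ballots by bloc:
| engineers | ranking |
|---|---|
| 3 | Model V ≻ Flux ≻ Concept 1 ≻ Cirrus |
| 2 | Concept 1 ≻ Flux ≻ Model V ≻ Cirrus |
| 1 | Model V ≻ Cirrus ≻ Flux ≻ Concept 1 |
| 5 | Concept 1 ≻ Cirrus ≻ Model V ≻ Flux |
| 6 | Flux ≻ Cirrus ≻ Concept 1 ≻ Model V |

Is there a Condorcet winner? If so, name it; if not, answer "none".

none

Pairwise majorities:
Cirrus vs Concept 1: Cirrus preferred on 1+6 = 7 ballots; Concept 1 wins 10–7.
Cirrus vs Model V: Cirrus preferred on 5+6 = 11 ballots; Cirrus wins 11–6.
Cirrus vs Flux: Cirrus is ranked higher on 1+5 = 6 ballots, Flux on 11. Flux wins 11–6.
Concept 1 vs Model V: 2+5+6 = 13 for Concept 1, 4 for Model V — Concept 1 by 13–4.
Concept 1 vs Flux: 7 to 10, Flux.
Model V vs Flux: Model V is ranked higher on 3+1+5 = 9 ballots, Flux on 8. Model V wins 9–8.
Every design loses at least once (Cirrus loses to Concept 1; Concept 1 loses to Flux; Model V loses to Cirrus; Flux loses to Model V). The majority relation contains the cycle Cirrus > Model V > Flux > Cirrus, so there is no Condorcet winner.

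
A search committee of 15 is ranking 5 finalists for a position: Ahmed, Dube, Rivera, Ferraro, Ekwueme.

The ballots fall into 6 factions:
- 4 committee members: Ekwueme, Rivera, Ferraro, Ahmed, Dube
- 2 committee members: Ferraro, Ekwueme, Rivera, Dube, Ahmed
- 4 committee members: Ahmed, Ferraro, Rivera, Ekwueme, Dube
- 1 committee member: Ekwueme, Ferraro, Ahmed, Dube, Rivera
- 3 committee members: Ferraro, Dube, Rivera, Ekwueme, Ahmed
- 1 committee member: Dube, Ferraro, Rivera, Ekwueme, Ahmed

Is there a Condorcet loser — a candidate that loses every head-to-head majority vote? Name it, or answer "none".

Dube

Head-to-head results (15 committee members):
Ahmed vs Dube: Ahmed wins 9–6.
Ahmed vs Rivera: Ahmed preferred on 4+1 = 5 ballots; Rivera wins 10–5.
Ahmed vs Ferraro: Ferraro wins 11–4.
Ahmed vs Ekwueme: Ahmed preferred on 4 ballots; Ekwueme wins 11–4.
Dube vs Rivera: 1+3+1 = 5 for Dube, 10 for Rivera — Rivera by 10–5.
Dube vs Ferraro: Ferraro, 14–1.
Dube vs Ekwueme: Dube preferred on 3+1 = 4 ballots; Ekwueme wins 11–4.
Rivera vs Ferraro: Rivera is ranked higher on 4 ballots, Ferraro on 11. Ferraro wins 11–4.
Rivera vs Ekwueme: Rivera wins 8–7.
Ferraro vs Ekwueme: Ferraro is ranked higher on 2+4+3+1 = 10 ballots, Ekwueme on 5. Ferraro wins 10–5.
Dube loses to every other candidate — it is the Condorcet loser.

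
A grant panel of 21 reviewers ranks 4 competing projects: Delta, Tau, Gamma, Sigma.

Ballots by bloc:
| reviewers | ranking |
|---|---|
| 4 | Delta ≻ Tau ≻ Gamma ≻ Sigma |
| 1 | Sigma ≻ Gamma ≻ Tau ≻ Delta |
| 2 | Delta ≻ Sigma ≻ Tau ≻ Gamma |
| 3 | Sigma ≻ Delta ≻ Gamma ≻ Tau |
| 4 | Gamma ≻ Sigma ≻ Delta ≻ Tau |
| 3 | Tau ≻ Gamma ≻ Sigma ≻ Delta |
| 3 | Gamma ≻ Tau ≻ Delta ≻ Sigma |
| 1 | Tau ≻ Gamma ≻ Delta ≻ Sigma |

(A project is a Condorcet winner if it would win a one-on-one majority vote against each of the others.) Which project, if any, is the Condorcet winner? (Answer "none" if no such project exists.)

Pairwise majorities:
Delta vs Tau: Delta wins 13–8.
Delta–Gamma: Gamma 12–9.
Delta vs Sigma: Sigma wins 11–10.
Tau vs Gamma: Gamma wins 11–10.
Tau vs Sigma: Tau wins 11–10.
Gamma–Sigma: Gamma 15–6.
Gamma wins every pairwise contest, so Gamma is the Condorcet winner.

Gamma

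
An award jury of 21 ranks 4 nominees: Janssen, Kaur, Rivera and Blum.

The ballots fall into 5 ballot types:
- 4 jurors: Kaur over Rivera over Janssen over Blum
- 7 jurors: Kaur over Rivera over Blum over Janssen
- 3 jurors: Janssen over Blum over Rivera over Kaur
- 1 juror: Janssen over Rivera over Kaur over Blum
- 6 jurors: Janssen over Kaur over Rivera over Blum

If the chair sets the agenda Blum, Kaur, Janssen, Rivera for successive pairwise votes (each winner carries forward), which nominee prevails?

Round 1: Blum vs Kaur — 3–18, Kaur advances.
Round 2: Kaur vs Janssen — 11–10, Kaur advances.
Round 3: Kaur vs Rivera — 17–4, Kaur advances.
The agenda winner is Kaur.

Kaur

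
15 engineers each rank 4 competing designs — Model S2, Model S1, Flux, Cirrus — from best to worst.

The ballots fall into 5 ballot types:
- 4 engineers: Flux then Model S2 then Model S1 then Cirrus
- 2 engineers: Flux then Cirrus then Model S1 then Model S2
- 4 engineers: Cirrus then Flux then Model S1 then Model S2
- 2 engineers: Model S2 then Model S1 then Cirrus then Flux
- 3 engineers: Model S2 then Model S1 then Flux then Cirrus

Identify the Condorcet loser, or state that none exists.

Pairwise majorities:
Model S2 vs Model S1: 9 to 6, Model S2.
Model S2–Flux: Flux 10–5.
Model S2 vs Cirrus: Model S2 preferred on 4+2+3 = 9 ballots; Model S2 wins 9–6.
Model S1 vs Flux: Flux wins 10–5.
Model S1 vs Cirrus: 9 to 6, Model S1.
Flux vs Cirrus: Flux wins 9–6.
Cirrus is beaten in every head-to-head and is the Condorcet loser.

Cirrus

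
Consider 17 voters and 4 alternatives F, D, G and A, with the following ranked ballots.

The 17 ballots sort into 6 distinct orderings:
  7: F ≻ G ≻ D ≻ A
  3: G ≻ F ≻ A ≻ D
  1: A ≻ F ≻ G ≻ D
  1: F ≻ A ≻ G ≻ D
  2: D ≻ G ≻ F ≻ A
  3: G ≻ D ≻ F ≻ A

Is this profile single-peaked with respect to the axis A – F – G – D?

Axis positions: A=1, F=2, G=3, D=4.
Type 1 (peak F at position 2): ranking walks positions 2-3-4-1, expanding outward from the peak — single-peaked.
Type 2 (peak G at position 3): ranking walks positions 3-2-1-4, expanding outward from the peak — single-peaked.
Type 3 (peak A at position 1): ranking walks positions 1-2-3-4, expanding outward from the peak — single-peaked.
Type 4 (peak F at position 2): ranking walks positions 2-1-3-4, expanding outward from the peak — single-peaked.
Type 5 (peak D at position 4): ranking walks positions 4-3-2-1, expanding outward from the peak — single-peaked.
Type 6 (peak G at position 3): ranking walks positions 3-4-2-1, expanding outward from the peak — single-peaked.
Every ranking is single-peaked on this axis.

yes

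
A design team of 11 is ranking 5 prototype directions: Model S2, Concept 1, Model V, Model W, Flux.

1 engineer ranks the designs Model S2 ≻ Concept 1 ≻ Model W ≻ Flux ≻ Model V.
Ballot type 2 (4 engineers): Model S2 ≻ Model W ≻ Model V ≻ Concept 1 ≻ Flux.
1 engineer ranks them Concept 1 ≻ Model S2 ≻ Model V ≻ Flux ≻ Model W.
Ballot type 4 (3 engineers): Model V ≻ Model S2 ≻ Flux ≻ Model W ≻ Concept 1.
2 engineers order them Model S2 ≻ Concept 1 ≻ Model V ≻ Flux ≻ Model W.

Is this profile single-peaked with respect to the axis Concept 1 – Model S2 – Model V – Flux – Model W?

no

Axis positions: Concept 1=1, Model S2=2, Model V=3, Flux=4, Model W=5.
Ballot type 1: ranking walks positions 2-1-5-4-3; Model W is ranked above Model V even though Model V lies between Model W and the peak Model S2 on the axis — preferences dip and rise again. Not single-peaked.
Ballot type 2: ranking walks positions 2-5-3-1-4; Model W is ranked above Model V even though Model V lies between Model W and the peak Model S2 on the axis — preferences dip and rise again. Not single-peaked.
Ballot type 3 (peak Concept 1 at position 1): ranking walks positions 1-2-3-4-5, expanding outward from the peak — single-peaked.
Ballot type 4 (peak Model V at position 3): ranking walks positions 3-2-4-5-1, expanding outward from the peak — single-peaked.
Ballot type 5 (peak Model S2 at position 2): ranking walks positions 2-1-3-4-5, expanding outward from the peak — single-peaked.
Ballot type 1 violates single-peakedness, so the profile is not single-peaked on this axis.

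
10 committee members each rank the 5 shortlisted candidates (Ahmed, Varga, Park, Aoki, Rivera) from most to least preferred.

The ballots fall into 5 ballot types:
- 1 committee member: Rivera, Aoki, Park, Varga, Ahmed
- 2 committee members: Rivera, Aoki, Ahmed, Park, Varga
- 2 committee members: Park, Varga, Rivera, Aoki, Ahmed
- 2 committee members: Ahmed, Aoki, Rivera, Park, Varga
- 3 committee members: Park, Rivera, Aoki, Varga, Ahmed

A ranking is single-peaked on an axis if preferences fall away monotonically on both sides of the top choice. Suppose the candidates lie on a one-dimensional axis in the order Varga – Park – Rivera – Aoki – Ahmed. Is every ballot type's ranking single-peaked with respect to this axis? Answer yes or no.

Axis positions: Varga=1, Park=2, Rivera=3, Aoki=4, Ahmed=5.
Ballot type 1 (peak Rivera at position 3): ranking walks positions 3-4-2-1-5, expanding outward from the peak — single-peaked.
Ballot type 2 (peak Rivera at position 3): ranking walks positions 3-4-5-2-1, expanding outward from the peak — single-peaked.
Ballot type 3 (peak Park at position 2): ranking walks positions 2-1-3-4-5, expanding outward from the peak — single-peaked.
Ballot type 4 (peak Ahmed at position 5): ranking walks positions 5-4-3-2-1, expanding outward from the peak — single-peaked.
Ballot type 5 (peak Park at position 2): ranking walks positions 2-3-4-1-5, expanding outward from the peak — single-peaked.
Every ranking is single-peaked on this axis.

yes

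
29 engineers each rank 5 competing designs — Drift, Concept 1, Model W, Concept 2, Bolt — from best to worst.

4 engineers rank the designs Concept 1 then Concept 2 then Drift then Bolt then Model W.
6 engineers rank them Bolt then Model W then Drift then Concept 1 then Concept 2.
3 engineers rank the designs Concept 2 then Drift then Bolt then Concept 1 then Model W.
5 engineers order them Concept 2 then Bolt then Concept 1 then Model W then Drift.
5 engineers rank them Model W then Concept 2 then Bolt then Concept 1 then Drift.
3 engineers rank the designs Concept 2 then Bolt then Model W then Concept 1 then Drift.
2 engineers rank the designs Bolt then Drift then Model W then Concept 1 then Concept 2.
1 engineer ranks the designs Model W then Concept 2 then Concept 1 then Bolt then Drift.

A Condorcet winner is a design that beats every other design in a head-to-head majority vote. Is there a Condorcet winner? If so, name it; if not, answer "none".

Pairwise majorities:
Drift vs Concept 1: Drift preferred on 6+3+2 = 11 ballots; Concept 1 wins 18–11.
Drift vs Model W: 9 to 20, Model W.
Drift vs Concept 2: Drift preferred on 6+2 = 8 ballots; Concept 2 wins 21–8.
Drift vs Bolt: Drift preferred on 4+3 = 7 ballots; Bolt wins 22–7.
Concept 1 vs Model W: 4+3+5 = 12 for Concept 1, 17 for Model W — Model W by 17–12.
Concept 1 vs Concept 2: Concept 1 is ranked higher on 4+6+2 = 12 ballots, Concept 2 on 17. Concept 2 wins 17–12.
Concept 1 vs Bolt: 4+1 = 5 for Concept 1, 24 for Bolt — Bolt by 24–5.
Model W vs Concept 2: Model W is ranked higher on 6+5+2+1 = 14 ballots, Concept 2 on 15. Concept 2 wins 15–14.
Model W vs Bolt: Model W preferred on 5+1 = 6 ballots; Bolt wins 23–6.
Concept 2 vs Bolt: Concept 2 preferred on 4+3+5+5+3+1 = 21 ballots; Concept 2 wins 21–8.
Only Concept 2 has no losses; Concept 2 is the Condorcet winner.

Concept 2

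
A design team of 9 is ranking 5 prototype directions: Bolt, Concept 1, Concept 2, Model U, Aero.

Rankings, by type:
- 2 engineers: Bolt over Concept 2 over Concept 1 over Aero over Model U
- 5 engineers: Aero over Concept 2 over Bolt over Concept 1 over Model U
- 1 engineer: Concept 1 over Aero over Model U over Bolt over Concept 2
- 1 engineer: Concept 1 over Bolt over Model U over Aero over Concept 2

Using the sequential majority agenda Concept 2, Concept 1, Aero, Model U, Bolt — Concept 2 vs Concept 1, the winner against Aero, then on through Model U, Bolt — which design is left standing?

Aero

Round 1: Concept 2 vs Concept 1 — 7–2, Concept 2 advances.
Round 2: Concept 2 vs Aero — 2–7, Aero advances.
Round 3: Aero vs Model U — 8–1, Aero advances.
Round 4: Aero vs Bolt — 6–3, Aero advances.
The agenda winner is Aero.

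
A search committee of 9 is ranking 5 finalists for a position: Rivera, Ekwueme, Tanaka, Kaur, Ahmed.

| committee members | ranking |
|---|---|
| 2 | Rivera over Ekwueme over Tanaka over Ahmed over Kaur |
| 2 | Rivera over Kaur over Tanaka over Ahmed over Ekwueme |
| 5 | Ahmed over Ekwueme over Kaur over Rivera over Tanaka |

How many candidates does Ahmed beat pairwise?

4

Ahmed against each rival (9 committee members):
Ahmed vs Rivera: Ahmed wins 5–4.
Ahmed vs Ekwueme: Ahmed, 7–2.
Ahmed vs Tanaka: 5 for Ahmed, 4 for Tanaka — Ahmed by 5–4.
Ahmed vs Kaur: Ahmed preferred on 2+5 = 7 ballots; Ahmed wins 7–2.
Ahmed beats Rivera, Ekwueme, Tanaka, Kaur — 4 pairwise wins.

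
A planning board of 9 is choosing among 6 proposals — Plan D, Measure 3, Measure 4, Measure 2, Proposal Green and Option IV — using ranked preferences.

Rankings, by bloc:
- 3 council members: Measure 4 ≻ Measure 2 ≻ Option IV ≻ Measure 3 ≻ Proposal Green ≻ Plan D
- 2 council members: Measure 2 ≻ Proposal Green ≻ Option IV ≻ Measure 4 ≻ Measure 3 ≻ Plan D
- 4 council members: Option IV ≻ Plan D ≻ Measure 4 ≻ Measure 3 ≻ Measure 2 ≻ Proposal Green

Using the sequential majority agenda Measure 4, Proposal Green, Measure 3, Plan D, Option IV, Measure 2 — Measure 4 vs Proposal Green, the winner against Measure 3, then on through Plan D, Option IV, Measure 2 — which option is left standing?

Measure 2

Round 1: Measure 4 vs Proposal Green — 7–2, Measure 4 advances.
Round 2: Measure 4 vs Measure 3 — 9–0, Measure 4 advances.
Round 3: Measure 4 vs Plan D — 5–4, Measure 4 advances.
Round 4: Measure 4 vs Option IV — 3–6, Option IV advances.
Round 5: Option IV vs Measure 2 — 4–5, Measure 2 advances.
The agenda winner is Measure 2.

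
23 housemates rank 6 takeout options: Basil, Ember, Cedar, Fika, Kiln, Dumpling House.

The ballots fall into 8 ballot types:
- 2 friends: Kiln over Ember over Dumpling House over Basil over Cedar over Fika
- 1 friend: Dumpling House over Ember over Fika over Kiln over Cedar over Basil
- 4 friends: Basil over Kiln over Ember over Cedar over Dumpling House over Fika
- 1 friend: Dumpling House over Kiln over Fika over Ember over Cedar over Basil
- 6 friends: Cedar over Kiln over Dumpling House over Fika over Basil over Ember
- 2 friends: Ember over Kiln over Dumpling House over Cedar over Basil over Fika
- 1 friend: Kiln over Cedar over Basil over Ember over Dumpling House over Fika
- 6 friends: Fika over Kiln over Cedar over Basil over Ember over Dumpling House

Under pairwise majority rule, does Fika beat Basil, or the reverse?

Fika

Ballots ranking Fika above Basil: 1 + 1 + 6 + 6 = 14.
Ballots ranking Basil above Fika: 23 − 14 = 9.
Fika wins the head-to-head 14–9.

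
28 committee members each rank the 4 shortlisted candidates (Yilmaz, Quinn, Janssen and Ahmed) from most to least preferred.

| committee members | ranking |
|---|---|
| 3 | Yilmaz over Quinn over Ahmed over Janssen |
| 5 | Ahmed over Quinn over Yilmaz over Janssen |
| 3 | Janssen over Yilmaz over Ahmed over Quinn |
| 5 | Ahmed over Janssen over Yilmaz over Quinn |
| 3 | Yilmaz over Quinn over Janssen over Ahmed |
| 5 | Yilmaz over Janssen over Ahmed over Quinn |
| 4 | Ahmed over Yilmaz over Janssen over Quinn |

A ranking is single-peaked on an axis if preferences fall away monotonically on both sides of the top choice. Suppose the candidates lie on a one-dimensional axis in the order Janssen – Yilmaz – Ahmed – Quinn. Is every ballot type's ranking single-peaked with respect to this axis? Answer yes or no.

Axis positions: Janssen=1, Yilmaz=2, Ahmed=3, Quinn=4.
Ballot type 1: ranking walks positions 2-4-3-1; Quinn is ranked above Ahmed even though Ahmed lies between Quinn and the peak Yilmaz on the axis — preferences dip and rise again. Not single-peaked.
Ballot type 2 (peak Ahmed at position 3): ranking walks positions 3-4-2-1, expanding outward from the peak — single-peaked.
Ballot type 3 (peak Janssen at position 1): ranking walks positions 1-2-3-4, expanding outward from the peak — single-peaked.
Ballot type 4: ranking walks positions 3-1-2-4; Janssen is ranked above Yilmaz even though Yilmaz lies between Janssen and the peak Ahmed on the axis — preferences dip and rise again. Not single-peaked.
Ballot type 5: ranking walks positions 2-4-1-3; Quinn is ranked above Ahmed even though Ahmed lies between Quinn and the peak Yilmaz on the axis — preferences dip and rise again. Not single-peaked.
Ballot type 6 (peak Yilmaz at position 2): ranking walks positions 2-1-3-4, expanding outward from the peak — single-peaked.
Ballot type 7 (peak Ahmed at position 3): ranking walks positions 3-2-1-4, expanding outward from the peak — single-peaked.
Ballot type 1 violates single-peakedness, so the profile is not single-peaked on this axis.

no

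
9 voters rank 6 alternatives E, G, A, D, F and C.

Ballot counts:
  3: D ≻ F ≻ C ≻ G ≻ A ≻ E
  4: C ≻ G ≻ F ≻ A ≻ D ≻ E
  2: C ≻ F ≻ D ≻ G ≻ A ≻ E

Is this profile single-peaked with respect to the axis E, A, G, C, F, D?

yes

Axis positions: E=1, A=2, G=3, C=4, F=5, D=6.
Faction 1 (peak D at position 6): ranking walks positions 6-5-4-3-2-1, expanding outward from the peak — single-peaked.
Faction 2 (peak C at position 4): ranking walks positions 4-3-5-2-6-1, expanding outward from the peak — single-peaked.
Faction 3 (peak C at position 4): ranking walks positions 4-5-6-3-2-1, expanding outward from the peak — single-peaked.
Every ranking is single-peaked on this axis.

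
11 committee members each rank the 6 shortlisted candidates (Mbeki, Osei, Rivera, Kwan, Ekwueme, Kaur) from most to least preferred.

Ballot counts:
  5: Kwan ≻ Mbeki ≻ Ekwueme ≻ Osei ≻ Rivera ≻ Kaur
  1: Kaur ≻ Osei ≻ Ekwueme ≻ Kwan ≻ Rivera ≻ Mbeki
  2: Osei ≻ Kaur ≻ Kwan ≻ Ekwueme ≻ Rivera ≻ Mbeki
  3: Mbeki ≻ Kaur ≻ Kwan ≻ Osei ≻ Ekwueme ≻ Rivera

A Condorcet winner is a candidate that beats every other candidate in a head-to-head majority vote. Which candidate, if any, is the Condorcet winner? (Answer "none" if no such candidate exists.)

none

Check each pair by majority over 11 ballots:
Mbeki vs Osei: 8 to 3, Mbeki.
Mbeki vs Rivera: 8 to 3, Mbeki.
Mbeki vs Kwan: 3 for Mbeki, 8 for Kwan — Kwan by 8–3.
Mbeki vs Ekwueme: Mbeki preferred on 5+3 = 8 ballots; Mbeki wins 8–3.
Mbeki vs Kaur: 5+3 = 8 for Mbeki, 3 for Kaur — Mbeki by 8–3.
Osei vs Rivera: Osei is ranked higher on 5+1+2+3 = 11 ballots, Rivera on 0. Osei wins 11–0.
Osei vs Kwan: 3 to 8, Kwan.
Osei vs Ekwueme: Osei is ranked higher on 1+2+3 = 6 ballots, Ekwueme on 5. Osei wins 6–5.
Osei vs Kaur: Osei is ranked higher on 5+2 = 7 ballots, Kaur on 4. Osei wins 7–4.
Rivera vs Kwan: 0 for Rivera, 11 for Kwan — Kwan by 11–0.
Rivera vs Ekwueme: Rivera is ranked higher on 0 ballots, Ekwueme on 11. Ekwueme wins 11–0.
Rivera vs Kaur: 5 to 6, Kaur.
Kwan vs Ekwueme: 10 to 1, Kwan.
Kwan vs Kaur: Kwan preferred on 5 ballots; Kaur wins 6–5.
Ekwueme vs Kaur: Ekwueme preferred on 5 ballots; Kaur wins 6–5.
No candidate is unbeaten: Mbeki loses to Kwan; Osei loses to Mbeki; Rivera loses to Mbeki; Kwan loses to Kaur; Ekwueme loses to Mbeki; Kaur loses to Mbeki. In particular Mbeki → Kaur → Kwan → Mbeki is a majority cycle — no Condorcet winner exists.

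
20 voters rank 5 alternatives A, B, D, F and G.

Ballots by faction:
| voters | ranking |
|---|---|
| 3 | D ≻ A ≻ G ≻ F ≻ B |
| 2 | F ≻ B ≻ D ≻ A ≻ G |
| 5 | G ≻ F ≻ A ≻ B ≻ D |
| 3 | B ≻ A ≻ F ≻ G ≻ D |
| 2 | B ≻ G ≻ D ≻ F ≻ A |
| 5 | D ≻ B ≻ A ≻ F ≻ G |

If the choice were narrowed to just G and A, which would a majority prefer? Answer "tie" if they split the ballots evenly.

A

Ballots ranking G above A: 5 + 2 = 7.
Ballots ranking A above G: 20 − 7 = 13.
A wins the head-to-head 13–7.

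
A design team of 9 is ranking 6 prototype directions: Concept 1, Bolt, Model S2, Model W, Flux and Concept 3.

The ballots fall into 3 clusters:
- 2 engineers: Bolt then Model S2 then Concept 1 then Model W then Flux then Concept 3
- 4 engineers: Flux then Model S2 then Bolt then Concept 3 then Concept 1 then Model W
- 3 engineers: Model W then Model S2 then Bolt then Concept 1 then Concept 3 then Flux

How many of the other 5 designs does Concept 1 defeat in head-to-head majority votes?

3

Concept 1 against each rival (9 engineers):
Concept 1 vs Bolt: Bolt wins 9–0.
Concept 1 vs Model S2: Model S2 wins 9–0.
Concept 1 vs Model W: 6 to 3, Concept 1.
Concept 1 vs Flux: Concept 1 preferred on 2+3 = 5 ballots; Concept 1 wins 5–4.
Concept 1 vs Concept 3: 2+3 = 5 for Concept 1, 4 for Concept 3 — Concept 1 by 5–4.
Concept 1 beats Model W, Flux, Concept 3; loses to Bolt, Model S2 — 3 pairwise wins.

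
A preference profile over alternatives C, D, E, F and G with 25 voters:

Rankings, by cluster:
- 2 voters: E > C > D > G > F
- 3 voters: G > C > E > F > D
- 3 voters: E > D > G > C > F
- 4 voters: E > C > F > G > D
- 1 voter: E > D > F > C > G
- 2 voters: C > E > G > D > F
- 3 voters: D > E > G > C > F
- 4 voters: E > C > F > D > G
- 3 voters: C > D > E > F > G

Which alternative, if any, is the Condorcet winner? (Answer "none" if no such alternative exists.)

E

Check each pair by majority over 25 ballots:
C vs D: 18 to 7, C.
C vs E: C preferred on 3+2+3 = 8 ballots; E wins 17–8.
C vs F: C wins 24–1.
C vs G: C wins 16–9.
D vs E: D is ranked higher on 3+3 = 6 ballots, E on 19. E wins 19–6.
D vs F: 14 to 11, D.
D vs G: D is ranked higher on 2+3+1+3+4+3 = 16 ballots, G on 9. D wins 16–9.
E vs F: 25 to 0, E.
E vs G: E wins 22–3.
F vs G: 12 to 13, G.
E beats each of C, D, F, G — E is the Condorcet winner.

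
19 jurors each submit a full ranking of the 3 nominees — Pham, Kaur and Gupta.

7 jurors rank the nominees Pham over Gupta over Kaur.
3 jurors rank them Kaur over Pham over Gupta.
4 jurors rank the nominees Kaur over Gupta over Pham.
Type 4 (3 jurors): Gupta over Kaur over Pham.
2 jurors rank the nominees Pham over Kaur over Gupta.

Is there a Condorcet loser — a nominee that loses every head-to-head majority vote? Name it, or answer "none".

Head-to-head results (19 jurors):
Pham vs Kaur: Kaur, 10–9.
Pham vs Gupta: 7+3+2 = 12 for Pham, 7 for Gupta — Pham by 12–7.
Kaur vs Gupta: Gupta wins 10–9.
Every nominee wins at least one matchup (Pham beats Gupta; Kaur beats Pham; Gupta beats Kaur), so there is no Condorcet loser.

none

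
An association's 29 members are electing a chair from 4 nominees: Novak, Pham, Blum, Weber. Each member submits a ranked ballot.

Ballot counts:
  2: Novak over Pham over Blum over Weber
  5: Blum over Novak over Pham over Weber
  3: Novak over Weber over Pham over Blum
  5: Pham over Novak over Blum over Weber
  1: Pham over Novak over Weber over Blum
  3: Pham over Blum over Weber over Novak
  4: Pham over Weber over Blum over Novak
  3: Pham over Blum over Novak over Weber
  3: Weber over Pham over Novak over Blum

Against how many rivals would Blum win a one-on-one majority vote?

2

Blum against each rival (29 voters):
Blum vs Novak: Blum is ranked higher on 5+3+4+3 = 15 ballots, Novak on 14. Blum wins 15–14.
Blum vs Pham: Pham wins 24–5.
Blum vs Weber: Blum wins 18–11.
Blum beats Novak, Weber; loses to Pham — 2 pairwise wins.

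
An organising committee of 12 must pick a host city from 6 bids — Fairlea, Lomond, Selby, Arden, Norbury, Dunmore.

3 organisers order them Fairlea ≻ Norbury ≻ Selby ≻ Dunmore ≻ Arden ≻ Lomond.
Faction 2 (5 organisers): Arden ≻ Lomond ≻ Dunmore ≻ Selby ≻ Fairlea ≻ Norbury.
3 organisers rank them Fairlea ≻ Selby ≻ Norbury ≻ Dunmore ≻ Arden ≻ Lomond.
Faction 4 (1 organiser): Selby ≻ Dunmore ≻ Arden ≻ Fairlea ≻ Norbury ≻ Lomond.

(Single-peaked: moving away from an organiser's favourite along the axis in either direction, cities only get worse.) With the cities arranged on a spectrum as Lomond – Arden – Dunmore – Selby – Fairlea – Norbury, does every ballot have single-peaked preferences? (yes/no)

Axis positions: Lomond=1, Arden=2, Dunmore=3, Selby=4, Fairlea=5, Norbury=6.
Faction 1 (peak Fairlea at position 5): ranking walks positions 5-6-4-3-2-1, expanding outward from the peak — single-peaked.
Faction 2 (peak Arden at position 2): ranking walks positions 2-1-3-4-5-6, expanding outward from the peak — single-peaked.
Faction 3 (peak Fairlea at position 5): ranking walks positions 5-4-6-3-2-1, expanding outward from the peak — single-peaked.
Faction 4 (peak Selby at position 4): ranking walks positions 4-3-2-5-6-1, expanding outward from the peak — single-peaked.
Every ranking is single-peaked on this axis.

yes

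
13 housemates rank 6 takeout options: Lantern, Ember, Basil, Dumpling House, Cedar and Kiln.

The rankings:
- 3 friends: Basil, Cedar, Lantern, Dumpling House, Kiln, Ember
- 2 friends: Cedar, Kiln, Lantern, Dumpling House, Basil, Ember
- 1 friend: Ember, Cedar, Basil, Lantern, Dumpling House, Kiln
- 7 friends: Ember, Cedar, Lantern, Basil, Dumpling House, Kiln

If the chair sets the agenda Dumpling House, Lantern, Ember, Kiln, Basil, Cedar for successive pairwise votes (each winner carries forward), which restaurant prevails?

Ember

Round 1: Dumpling House vs Lantern — 0–13, Lantern advances.
Round 2: Lantern vs Ember — 5–8, Ember advances.
Round 3: Ember vs Kiln — 8–5, Ember advances.
Round 4: Ember vs Basil — 8–5, Ember advances.
Round 5: Ember vs Cedar — 8–5, Ember advances.
Ember survives the agenda.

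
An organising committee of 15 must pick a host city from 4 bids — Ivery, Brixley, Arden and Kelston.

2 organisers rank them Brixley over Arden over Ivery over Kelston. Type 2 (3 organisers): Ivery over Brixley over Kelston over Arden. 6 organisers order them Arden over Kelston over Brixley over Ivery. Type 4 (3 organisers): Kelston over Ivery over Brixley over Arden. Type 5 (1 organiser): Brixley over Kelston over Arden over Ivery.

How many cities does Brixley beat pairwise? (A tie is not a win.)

2

Brixley against each rival (15 organisers):
Brixley vs Ivery: Brixley is ranked higher on 2+6+1 = 9 ballots, Ivery on 6. Brixley wins 9–6.
Brixley vs Arden: Brixley wins 9–6.
Brixley–Kelston: Kelston 9–6.
Brixley beats Ivery, Arden; loses to Kelston — 2 pairwise wins.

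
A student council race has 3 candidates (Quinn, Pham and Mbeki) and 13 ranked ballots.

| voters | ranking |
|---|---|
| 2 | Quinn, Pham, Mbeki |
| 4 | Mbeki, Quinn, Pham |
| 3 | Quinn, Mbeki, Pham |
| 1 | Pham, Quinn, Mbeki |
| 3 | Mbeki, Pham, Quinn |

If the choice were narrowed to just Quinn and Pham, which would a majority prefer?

Ballots ranking Quinn above Pham: 2 + 4 + 3 = 9.
Ballots ranking Pham above Quinn: 13 − 9 = 4.
Quinn wins the head-to-head 9–4.

Quinn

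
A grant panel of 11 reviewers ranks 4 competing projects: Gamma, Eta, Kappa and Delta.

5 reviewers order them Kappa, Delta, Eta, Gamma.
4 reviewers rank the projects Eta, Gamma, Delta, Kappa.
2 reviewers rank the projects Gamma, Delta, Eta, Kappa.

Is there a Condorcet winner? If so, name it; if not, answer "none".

Check each pair by majority over 11 ballots:
Gamma vs Eta: 2 to 9, Eta.
Gamma vs Kappa: 6 to 5, Gamma.
Gamma vs Delta: Gamma is ranked higher on 4+2 = 6 ballots, Delta on 5. Gamma wins 6–5.
Eta vs Kappa: Eta preferred on 4+2 = 6 ballots; Eta wins 6–5.
Eta vs Delta: 4 for Eta, 7 for Delta — Delta by 7–4.
Kappa vs Delta: Kappa is ranked higher on 5 ballots, Delta on 6. Delta wins 6–5.
No project is unbeaten: Gamma loses to Eta; Eta loses to Delta; Kappa loses to Gamma; Delta loses to Gamma. In particular Gamma > Delta > Eta > Gamma is a majority cycle — no Condorcet winner exists.

none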